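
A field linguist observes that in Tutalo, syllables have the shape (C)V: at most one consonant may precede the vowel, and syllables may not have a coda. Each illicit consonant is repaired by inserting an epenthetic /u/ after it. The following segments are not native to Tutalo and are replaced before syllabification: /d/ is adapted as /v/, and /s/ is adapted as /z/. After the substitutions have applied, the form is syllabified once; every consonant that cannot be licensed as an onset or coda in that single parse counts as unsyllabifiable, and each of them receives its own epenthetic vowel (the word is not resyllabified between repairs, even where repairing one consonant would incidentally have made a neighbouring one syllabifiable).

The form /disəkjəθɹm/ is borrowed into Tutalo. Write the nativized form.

Substitution: /d/ → /v/, /s/ → /z/, giving /vizəkjəθɹm/.
Syllabifying with onset maximization leaves /k/, /θ/, /ɹ/, /m/ stranded (no codas are permitted; onsets are limited to one consonant).
Each unlicensed consonant becomes the onset of a new syllable: /k/ → /ku/, /θ/ → /θu/, /ɹ/ → /ɹu/, /m/ → /mu/.

vizəkujəθuɹumu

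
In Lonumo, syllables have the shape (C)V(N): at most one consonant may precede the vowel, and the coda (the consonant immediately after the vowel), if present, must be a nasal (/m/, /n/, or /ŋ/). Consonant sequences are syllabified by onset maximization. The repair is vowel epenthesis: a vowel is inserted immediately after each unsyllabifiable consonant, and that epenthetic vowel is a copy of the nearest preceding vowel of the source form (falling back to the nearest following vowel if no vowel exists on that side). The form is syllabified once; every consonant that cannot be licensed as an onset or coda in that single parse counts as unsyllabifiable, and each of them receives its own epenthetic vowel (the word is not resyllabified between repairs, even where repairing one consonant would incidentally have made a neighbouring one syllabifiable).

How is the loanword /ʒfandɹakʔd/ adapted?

Under (C)V(N), the unsyllabifiable consonants are /ʒ/, /d/, /k/, /ʔ/, /d/ (only a nasal (/m/, /n/, or /ŋ/) is licensed in coda position; onsets are limited to one consonant).
Epenthesis after each stranded consonant: /ʒ/ → /ʒa/, /d/ → /da/, /k/ → /ka/, /ʔ/ → /ʔa/, /d/ → /da/.

ʒafandaɹakaʔada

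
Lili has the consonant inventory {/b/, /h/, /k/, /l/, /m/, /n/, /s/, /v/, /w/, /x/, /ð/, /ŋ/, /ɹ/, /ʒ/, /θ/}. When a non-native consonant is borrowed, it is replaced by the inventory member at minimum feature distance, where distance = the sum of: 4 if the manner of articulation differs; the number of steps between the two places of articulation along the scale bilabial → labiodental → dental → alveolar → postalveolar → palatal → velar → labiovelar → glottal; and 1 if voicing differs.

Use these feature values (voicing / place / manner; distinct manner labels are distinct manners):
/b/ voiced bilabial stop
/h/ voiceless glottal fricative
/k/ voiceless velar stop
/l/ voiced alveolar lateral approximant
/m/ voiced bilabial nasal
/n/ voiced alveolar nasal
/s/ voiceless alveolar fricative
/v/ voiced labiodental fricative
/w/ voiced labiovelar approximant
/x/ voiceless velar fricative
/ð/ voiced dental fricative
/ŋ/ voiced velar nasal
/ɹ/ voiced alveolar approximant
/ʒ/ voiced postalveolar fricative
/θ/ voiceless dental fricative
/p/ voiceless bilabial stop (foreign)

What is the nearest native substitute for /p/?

/b/ is closest: same manner (stop), place distance 0 (bilabial→bilabial), voicing differs (+1); total 1. Next closest is /m/ at distance 5.

b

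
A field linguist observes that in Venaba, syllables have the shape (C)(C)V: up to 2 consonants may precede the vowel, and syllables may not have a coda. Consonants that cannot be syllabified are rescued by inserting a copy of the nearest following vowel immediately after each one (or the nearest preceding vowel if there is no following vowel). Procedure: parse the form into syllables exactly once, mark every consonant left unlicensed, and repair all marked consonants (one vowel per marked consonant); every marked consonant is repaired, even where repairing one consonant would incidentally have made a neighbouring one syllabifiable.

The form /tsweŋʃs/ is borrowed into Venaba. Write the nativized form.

tesweŋeʃese

Under (C)(C)V, the unsyllabifiable consonants are /t/, /ŋ/, /ʃ/, /s/ (no codas are permitted; onsets may contain at most 2 consonants).
Epenthesis after each stranded consonant: /t/ → /te/, /ŋ/ → /ŋe/, /ʃ/ → /ʃe/, /s/ → /se/.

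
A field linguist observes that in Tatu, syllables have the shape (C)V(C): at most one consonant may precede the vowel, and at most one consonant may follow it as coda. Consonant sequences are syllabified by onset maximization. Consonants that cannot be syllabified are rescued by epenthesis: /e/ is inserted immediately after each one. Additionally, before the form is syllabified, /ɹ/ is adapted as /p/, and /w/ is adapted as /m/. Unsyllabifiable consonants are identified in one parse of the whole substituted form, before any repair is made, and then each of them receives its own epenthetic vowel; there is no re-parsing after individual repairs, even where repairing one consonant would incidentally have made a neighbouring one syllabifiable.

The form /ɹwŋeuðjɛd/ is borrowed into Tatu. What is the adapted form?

Substitution: /ɹ/ → /p/, /w/ → /m/, giving /pmŋeuðjɛd/.
Syllabifying with onset maximization leaves /p/, /m/ stranded (at most one coda consonant is licensed; onsets are limited to one consonant).
Inserting the epenthetic vowel yields /p/ → /pe/, /m/ → /me/.

pemeŋeuðjɛd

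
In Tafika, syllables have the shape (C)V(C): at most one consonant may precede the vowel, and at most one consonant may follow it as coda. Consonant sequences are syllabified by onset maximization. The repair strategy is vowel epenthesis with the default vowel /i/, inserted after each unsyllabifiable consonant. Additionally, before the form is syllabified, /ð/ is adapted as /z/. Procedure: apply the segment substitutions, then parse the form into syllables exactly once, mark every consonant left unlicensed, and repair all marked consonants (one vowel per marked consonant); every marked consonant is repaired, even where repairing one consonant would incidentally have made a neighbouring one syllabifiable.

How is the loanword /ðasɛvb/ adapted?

zasɛvbi

Substitution: /ð/ → /z/, giving /zasɛvb/.
The consonants /b/ cannot be parsed into a legal (C)V(C) syllable (at most one coda consonant is licensed; onsets are limited to one consonant).
Inserting the epenthetic vowel yields /b/ → /bi/.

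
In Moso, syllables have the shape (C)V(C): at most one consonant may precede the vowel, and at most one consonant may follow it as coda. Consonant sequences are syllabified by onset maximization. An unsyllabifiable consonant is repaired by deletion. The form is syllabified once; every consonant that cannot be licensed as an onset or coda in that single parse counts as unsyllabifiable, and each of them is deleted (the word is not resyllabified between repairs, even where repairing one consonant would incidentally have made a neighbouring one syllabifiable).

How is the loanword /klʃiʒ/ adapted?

Syllabifying with onset maximization leaves /k/, /l/ stranded (at most one coda consonant is licensed; onsets are limited to one consonant).
Deletion applies to /k/, /l/.

ʃiʒ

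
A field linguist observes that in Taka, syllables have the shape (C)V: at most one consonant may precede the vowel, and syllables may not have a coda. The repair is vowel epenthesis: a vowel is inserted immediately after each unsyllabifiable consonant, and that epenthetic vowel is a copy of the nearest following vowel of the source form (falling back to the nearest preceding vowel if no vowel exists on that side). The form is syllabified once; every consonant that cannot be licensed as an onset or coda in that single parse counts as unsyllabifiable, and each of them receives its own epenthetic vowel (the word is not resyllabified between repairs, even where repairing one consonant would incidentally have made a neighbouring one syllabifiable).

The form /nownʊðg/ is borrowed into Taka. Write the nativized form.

nowʊnʊðʊgʊ

Syllabifying with onset maximization leaves /w/, /ð/, /g/ stranded (no codas are permitted; onsets are limited to one consonant).
Epenthesis after each stranded consonant: /w/ → /wʊ/, /ð/ → /ðʊ/, /g/ → /gʊ/.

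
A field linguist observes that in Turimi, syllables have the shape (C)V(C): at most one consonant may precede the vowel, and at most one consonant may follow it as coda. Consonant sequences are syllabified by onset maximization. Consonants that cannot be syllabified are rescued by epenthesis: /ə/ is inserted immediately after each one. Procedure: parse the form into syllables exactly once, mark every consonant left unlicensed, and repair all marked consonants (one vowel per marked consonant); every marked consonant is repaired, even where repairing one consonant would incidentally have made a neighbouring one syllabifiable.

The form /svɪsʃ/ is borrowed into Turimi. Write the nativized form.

səvɪsʃə

The consonants /s/, /ʃ/ cannot be parsed into a legal (C)V(C) syllable (at most one coda consonant is licensed; onsets are limited to one consonant).
Epenthesis after each stranded consonant: /s/ → /sə/, /ʃ/ → /ʃə/.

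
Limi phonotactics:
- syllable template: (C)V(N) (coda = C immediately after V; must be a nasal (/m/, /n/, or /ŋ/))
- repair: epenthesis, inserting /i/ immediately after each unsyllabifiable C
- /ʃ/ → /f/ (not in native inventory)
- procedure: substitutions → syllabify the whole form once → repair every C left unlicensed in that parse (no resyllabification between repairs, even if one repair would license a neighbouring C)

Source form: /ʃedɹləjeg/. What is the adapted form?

fediɹiləjegi

Substitution: /ʃ/ → /f/, giving /fedɹləjeg/.
The consonants /d/, /ɹ/, /g/ cannot be parsed into a legal (C)V(N) syllable (only a nasal (/m/, /n/, or /ŋ/) is licensed in coda position; onsets are limited to one consonant).
Inserting the epenthetic vowel yields /d/ → /di/, /ɹ/ → /ɹi/, /g/ → /gi/.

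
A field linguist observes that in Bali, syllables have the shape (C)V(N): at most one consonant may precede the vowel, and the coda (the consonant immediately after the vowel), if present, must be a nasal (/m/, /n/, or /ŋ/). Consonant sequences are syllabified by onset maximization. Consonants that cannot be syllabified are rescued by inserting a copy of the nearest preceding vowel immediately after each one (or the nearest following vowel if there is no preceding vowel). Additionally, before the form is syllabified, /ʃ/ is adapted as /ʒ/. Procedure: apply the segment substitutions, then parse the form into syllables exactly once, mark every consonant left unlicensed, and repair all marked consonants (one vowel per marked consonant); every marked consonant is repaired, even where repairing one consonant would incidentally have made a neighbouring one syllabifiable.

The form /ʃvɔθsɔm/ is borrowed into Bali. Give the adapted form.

ʒɔvɔθɔsɔm

Substitution: /ʃ/ → /ʒ/, giving /ʒvɔθsɔm/.
Syllabifying with onset maximization leaves /ʒ/, /θ/ stranded (only a nasal (/m/, /n/, or /ŋ/) is licensed in coda position; onsets are limited to one consonant).
Epenthesis after each stranded consonant: /ʒ/ → /ʒɔ/, /θ/ → /θɔ/.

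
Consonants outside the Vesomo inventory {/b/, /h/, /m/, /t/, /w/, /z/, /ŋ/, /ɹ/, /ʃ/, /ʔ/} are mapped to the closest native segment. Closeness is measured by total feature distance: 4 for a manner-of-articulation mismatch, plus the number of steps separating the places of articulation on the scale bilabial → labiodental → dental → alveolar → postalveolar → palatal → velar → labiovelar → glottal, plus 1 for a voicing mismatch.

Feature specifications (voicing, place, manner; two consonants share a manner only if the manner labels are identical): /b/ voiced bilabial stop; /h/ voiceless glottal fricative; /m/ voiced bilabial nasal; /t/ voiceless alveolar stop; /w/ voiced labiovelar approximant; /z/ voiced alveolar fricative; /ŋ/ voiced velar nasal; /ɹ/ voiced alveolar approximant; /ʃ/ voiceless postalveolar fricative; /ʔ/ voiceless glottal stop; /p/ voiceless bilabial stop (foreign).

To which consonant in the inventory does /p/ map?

b

/b/ is closest: same manner (stop), place distance 0 (bilabial→bilabial), voicing differs (+1); total 1. Next closest is /t/ at distance 3.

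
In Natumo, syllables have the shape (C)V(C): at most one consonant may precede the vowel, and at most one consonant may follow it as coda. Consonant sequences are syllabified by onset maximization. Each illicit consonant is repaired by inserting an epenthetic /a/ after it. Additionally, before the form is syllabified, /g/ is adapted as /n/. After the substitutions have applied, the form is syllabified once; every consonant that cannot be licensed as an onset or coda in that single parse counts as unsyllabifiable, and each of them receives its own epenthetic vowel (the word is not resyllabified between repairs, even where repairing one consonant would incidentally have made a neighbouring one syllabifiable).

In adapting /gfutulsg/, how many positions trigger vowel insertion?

After substitution the input is /nfutulsn/.
The unsyllabifiable consonants are /n/, /s/, /n/; each receives one epenthetic vowel.

3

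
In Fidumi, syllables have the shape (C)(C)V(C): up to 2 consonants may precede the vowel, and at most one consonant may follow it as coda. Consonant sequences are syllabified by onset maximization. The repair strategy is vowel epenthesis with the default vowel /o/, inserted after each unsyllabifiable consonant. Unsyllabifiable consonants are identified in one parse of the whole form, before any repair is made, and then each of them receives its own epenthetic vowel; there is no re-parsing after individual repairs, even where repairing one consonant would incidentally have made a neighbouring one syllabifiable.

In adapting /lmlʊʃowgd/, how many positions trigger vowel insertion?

3

The unsyllabifiable consonants are /l/, /g/, /d/; each receives one epenthetic vowel.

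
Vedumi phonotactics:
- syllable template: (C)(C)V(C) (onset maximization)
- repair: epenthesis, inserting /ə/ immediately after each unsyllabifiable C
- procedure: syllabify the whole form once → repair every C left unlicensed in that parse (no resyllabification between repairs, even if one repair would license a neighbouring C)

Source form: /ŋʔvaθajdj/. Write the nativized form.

Under (C)(C)V(C), the unsyllabifiable consonants are /ŋ/, /d/, /j/ (at most one coda consonant is licensed; onsets may contain at most 2 consonants).
Inserting the epenthetic vowel yields /ŋ/ → /ŋə/, /d/ → /də/, /j/ → /jə/.

ŋəʔvaθajdəjə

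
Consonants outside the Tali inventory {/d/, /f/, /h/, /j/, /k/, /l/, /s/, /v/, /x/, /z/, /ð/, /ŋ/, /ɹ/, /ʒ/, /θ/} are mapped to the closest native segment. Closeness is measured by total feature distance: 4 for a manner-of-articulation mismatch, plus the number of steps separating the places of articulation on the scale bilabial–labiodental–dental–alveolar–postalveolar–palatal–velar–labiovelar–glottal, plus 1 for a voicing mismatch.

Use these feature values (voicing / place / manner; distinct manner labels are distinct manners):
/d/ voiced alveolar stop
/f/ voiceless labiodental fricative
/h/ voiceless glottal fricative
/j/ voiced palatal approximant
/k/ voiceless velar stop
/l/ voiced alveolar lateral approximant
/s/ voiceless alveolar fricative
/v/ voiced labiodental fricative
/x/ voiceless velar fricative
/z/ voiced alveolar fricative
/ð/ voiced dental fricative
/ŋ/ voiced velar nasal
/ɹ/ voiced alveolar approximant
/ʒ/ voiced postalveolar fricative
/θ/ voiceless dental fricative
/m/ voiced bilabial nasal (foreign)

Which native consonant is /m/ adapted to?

v

/v/ is closest: manner differs (nasal→fricative, +4), place distance 1 (bilabial→labiodental), same voicing; total 5. Next closest is /f/ at distance 6.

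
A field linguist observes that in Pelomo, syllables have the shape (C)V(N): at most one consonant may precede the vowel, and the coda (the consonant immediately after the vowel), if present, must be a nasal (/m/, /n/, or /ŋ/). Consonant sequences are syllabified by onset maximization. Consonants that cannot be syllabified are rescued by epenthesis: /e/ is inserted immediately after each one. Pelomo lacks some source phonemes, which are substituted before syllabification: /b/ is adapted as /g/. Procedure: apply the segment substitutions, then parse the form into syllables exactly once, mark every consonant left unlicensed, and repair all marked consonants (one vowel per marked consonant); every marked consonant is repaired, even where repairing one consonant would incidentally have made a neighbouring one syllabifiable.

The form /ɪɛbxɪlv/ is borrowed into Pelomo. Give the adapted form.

ɪɛgexɪleve

Substitution: /b/ → /g/, giving /ɪɛgxɪlv/.
Syllabifying with onset maximization leaves /g/, /l/, /v/ stranded (only a nasal (/m/, /n/, or /ŋ/) is licensed in coda position; onsets are limited to one consonant).
Epenthesis after each stranded consonant: /g/ → /ge/, /l/ → /le/, /v/ → /ve/.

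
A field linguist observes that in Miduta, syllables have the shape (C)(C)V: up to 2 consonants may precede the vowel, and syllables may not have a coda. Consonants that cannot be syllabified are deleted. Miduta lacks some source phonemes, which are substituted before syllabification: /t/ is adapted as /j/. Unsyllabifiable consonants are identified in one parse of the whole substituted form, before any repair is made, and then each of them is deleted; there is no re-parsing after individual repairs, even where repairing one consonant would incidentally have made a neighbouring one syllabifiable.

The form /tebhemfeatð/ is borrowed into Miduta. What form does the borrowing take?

jebhemfea

Substitution: /t/ → /j/, giving /jebhemfeajð/.
The consonants /j/, /ð/ cannot be parsed into a legal (C)(C)V syllable (no codas are permitted; onsets may contain at most 2 consonants).
Each unlicensed consonant is deleted: /j/, /ð/.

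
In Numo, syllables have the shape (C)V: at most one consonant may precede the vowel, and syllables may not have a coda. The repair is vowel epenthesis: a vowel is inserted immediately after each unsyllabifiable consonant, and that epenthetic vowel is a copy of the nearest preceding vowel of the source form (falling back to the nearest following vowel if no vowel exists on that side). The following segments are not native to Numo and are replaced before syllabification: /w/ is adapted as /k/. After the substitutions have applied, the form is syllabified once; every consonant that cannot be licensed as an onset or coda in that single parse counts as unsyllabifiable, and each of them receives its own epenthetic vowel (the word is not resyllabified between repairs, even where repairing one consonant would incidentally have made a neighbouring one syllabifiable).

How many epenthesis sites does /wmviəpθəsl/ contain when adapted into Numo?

After substitution the input is /kmviəpθəsl/.
The unsyllabifiable consonants are /k/, /m/, /p/, /s/, /l/; each receives one epenthetic vowel.

5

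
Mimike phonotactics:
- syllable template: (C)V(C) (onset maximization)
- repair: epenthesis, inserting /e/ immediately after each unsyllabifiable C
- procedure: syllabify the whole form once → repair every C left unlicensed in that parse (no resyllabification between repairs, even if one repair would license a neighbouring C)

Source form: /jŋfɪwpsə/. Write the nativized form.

jeŋefɪwpesə

The consonants /j/, /ŋ/, /p/ cannot be parsed into a legal (C)V(C) syllable (at most one coda consonant is licensed; onsets are limited to one consonant).
Epenthesis after each stranded consonant: /j/ → /je/, /ŋ/ → /ŋe/, /p/ → /pe/.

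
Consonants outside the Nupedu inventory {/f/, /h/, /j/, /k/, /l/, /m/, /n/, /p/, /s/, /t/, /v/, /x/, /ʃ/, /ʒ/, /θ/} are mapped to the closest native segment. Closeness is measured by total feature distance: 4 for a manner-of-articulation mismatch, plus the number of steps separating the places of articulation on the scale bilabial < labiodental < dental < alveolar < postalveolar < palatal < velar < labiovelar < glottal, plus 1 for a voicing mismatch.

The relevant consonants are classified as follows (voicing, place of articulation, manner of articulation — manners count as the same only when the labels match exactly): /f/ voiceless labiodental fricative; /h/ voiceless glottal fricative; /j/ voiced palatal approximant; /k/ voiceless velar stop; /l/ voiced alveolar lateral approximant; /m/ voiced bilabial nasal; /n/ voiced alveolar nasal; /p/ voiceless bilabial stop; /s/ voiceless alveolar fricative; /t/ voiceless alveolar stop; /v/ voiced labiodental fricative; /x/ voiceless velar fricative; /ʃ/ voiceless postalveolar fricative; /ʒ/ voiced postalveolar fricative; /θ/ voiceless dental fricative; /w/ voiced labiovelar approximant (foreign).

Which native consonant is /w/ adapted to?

j

/j/ is closest: same manner (approximant), place distance 2 (labiovelar→palatal), same voicing; total 2. Next closest is /h/ at distance 6.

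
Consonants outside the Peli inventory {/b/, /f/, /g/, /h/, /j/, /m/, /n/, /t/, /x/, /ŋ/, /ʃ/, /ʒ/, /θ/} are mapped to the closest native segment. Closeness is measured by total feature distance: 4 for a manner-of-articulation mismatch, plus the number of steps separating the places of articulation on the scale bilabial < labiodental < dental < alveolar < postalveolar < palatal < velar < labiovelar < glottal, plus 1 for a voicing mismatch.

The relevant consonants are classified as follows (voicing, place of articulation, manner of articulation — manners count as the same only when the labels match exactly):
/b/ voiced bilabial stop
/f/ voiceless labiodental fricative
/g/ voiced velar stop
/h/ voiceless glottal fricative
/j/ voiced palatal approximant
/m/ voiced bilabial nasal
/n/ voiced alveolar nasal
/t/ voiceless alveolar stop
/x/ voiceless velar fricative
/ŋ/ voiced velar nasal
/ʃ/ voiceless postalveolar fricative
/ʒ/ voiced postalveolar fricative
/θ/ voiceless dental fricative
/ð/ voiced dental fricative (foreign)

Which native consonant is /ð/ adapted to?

θ

/θ/ is closest: same manner (fricative), place distance 0 (dental→dental), voicing differs (+1); total 1. Next closest is /f/ at distance 2.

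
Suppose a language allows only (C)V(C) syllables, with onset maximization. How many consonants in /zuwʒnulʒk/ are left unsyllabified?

3

Syllabifying with onset maximization leaves /ʒ/, /ʒ/, /k/ stranded (at most one coda consonant is licensed; onsets are limited to one consonant).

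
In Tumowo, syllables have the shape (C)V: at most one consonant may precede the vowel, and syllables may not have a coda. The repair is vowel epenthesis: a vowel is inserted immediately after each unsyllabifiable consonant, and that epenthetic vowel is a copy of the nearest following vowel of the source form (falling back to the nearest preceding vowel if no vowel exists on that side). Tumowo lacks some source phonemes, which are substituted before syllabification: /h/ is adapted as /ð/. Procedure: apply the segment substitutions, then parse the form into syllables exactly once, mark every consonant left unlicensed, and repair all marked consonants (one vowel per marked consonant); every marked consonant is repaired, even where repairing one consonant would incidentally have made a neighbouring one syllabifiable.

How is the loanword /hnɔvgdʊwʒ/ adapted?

ðɔnɔvʊgʊdʊwʊʒʊ

Substitution: /h/ → /ð/, giving /ðnɔvgdʊwʒ/.
Under (C)V, the unsyllabifiable consonants are /ð/, /v/, /g/, /w/, /ʒ/ (no codas are permitted; onsets are limited to one consonant).
Inserting the epenthetic vowel yields /ð/ → /ðɔ/, /v/ → /vʊ/, /g/ → /gʊ/, /w/ → /wʊ/, /ʒ/ → /ʒʊ/.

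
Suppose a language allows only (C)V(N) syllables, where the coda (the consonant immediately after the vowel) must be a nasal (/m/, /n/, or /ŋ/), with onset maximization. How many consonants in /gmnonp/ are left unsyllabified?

The consonants /g/, /m/, /p/ cannot be parsed into a legal (C)V(N) syllable (only a nasal (/m/, /n/, or /ŋ/) is licensed in coda position; onsets are limited to one consonant).

3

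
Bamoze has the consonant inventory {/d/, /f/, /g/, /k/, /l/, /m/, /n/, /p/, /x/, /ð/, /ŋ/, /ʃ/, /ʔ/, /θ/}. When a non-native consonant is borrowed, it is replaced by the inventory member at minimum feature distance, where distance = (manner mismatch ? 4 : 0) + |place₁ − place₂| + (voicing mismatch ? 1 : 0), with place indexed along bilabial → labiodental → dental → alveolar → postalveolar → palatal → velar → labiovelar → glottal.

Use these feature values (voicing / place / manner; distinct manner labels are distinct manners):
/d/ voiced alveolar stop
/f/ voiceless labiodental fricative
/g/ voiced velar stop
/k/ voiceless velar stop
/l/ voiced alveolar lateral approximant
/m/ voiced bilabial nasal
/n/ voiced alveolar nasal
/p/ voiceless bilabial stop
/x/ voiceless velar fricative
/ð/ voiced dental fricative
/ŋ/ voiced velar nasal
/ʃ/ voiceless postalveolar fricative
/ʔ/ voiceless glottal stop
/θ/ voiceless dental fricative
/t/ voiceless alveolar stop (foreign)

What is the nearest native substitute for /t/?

d

/d/ is closest: same manner (stop), place distance 0 (alveolar→alveolar), voicing differs (+1); total 1. Next closest is /k/ at distance 3.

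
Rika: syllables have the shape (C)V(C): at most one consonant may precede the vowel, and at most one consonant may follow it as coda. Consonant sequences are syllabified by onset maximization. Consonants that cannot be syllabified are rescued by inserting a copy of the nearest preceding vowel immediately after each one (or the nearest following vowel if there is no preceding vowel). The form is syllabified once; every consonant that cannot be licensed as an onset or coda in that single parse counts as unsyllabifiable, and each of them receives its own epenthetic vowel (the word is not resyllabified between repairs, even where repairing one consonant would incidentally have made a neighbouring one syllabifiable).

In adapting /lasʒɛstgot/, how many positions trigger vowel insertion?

The unsyllabifiable consonants are /t/; each receives one epenthetic vowel.

1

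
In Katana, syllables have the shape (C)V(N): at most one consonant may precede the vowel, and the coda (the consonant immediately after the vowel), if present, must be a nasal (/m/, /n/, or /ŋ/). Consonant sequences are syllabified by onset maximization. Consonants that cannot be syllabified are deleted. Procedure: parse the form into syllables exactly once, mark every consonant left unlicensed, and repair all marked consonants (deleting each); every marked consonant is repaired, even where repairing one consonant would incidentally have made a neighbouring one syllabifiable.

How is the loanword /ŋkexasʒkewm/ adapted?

Syllabifying with onset maximization leaves /ŋ/, /s/, /ʒ/, /w/, /m/ stranded (only a nasal (/m/, /n/, or /ŋ/) is licensed in coda position; onsets are limited to one consonant).
Deleting the stranded consonants removes /ŋ/, /s/, /ʒ/, /w/, /m/.

kexake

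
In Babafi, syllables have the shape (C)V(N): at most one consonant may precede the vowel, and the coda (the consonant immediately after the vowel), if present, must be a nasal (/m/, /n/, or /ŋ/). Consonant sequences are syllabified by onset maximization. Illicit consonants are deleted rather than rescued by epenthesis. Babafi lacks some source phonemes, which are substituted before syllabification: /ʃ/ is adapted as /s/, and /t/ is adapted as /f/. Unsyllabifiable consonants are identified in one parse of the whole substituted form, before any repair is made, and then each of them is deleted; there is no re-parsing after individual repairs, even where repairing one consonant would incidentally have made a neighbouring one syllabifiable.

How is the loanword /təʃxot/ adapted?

fəxo

Substitution: /t/ → /f/, /ʃ/ → /s/, giving /fəsxof/.
Syllabifying with onset maximization leaves /s/, /f/ stranded (only a nasal (/m/, /n/, or /ŋ/) is licensed in coda position; onsets are limited to one consonant).
Deleting the stranded consonants removes /s/, /f/.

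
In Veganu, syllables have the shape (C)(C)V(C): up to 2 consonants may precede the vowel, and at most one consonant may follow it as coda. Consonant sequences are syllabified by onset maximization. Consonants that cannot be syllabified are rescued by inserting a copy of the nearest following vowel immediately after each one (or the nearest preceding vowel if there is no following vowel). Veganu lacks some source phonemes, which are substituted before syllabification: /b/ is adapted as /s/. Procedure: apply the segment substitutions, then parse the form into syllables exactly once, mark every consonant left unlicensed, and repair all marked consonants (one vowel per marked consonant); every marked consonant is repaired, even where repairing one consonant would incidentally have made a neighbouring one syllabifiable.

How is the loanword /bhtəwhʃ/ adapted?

Substitution: /b/ → /s/, giving /shtəwhʃ/.
The consonants /s/, /h/, /ʃ/ cannot be parsed into a legal (C)(C)V(C) syllable (at most one coda consonant is licensed; onsets may contain at most 2 consonants).
Inserting the epenthetic vowel yields /s/ → /sə/, /h/ → /hə/, /ʃ/ → /ʃə/.

səhtəwhəʃə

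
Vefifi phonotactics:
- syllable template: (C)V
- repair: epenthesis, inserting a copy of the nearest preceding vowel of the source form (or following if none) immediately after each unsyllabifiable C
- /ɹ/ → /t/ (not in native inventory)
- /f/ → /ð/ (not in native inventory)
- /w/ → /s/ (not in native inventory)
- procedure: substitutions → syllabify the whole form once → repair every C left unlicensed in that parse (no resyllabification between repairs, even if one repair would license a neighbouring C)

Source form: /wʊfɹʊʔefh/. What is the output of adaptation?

Substitution: /w/ → /s/, /f/ → /ð/, /ɹ/ → /t/, giving /sʊðtʊʔeðh/.
Syllabifying with onset maximization leaves /ð/, /ð/, /h/ stranded (no codas are permitted; onsets are limited to one consonant).
Each unlicensed consonant becomes the onset of a new syllable: /ð/ → /ðʊ/, /ð/ → /ðe/, /h/ → /he/.

sʊðʊtʊʔeðehe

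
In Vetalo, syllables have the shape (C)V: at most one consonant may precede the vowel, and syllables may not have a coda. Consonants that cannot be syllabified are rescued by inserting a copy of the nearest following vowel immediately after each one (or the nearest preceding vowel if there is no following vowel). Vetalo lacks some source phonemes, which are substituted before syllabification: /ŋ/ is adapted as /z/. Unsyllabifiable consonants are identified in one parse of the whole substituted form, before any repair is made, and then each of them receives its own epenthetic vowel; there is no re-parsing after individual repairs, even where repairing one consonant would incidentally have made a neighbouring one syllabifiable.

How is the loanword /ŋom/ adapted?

zomo

Substitution: /ŋ/ → /z/, giving /zom/.
The consonants /m/ cannot be parsed into a legal (C)V syllable (no codas are permitted; onsets are limited to one consonant).
Epenthesis after each stranded consonant: /m/ → /mo/.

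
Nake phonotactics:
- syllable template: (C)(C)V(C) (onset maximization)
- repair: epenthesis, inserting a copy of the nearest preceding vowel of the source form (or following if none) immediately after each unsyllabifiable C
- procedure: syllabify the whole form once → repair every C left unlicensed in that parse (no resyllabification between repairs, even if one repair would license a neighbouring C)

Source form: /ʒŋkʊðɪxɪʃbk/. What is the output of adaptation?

ʒʊŋkʊðɪxɪʃbɪkɪ

Under (C)(C)V(C), the unsyllabifiable consonants are /ʒ/, /b/, /k/ (at most one coda consonant is licensed; onsets may contain at most 2 consonants).
Inserting the epenthetic vowel yields /ʒ/ → /ʒʊ/, /b/ → /bɪ/, /k/ → /kɪ/.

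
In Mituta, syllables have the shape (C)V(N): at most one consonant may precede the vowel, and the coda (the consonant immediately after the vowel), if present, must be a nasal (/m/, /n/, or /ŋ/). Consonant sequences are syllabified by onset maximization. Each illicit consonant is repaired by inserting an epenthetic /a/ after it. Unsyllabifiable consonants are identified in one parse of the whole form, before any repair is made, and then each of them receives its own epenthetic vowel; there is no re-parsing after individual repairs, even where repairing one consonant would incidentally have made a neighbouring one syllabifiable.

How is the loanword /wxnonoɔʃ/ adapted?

Under (C)V(N), the unsyllabifiable consonants are /w/, /x/, /ʃ/ (only a nasal (/m/, /n/, or /ŋ/) is licensed in coda position; onsets are limited to one consonant).
Epenthesis after each stranded consonant: /w/ → /wa/, /x/ → /xa/, /ʃ/ → /ʃa/.

waxanonoɔʃa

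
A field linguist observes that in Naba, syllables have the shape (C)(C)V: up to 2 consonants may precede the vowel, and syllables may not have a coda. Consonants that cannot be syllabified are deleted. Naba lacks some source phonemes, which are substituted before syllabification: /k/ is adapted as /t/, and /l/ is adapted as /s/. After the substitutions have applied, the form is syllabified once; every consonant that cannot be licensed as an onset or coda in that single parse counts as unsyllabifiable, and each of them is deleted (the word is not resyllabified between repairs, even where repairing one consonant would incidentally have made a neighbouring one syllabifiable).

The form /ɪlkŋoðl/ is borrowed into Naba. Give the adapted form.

Substitution: /l/ → /s/, /k/ → /t/, giving /ɪstŋoðs/.
Under (C)(C)V, the unsyllabifiable consonants are /s/, /ð/, /s/ (no codas are permitted; onsets may contain at most 2 consonants).
Each unlicensed consonant is deleted: /s/, /ð/, /s/.

ɪtŋo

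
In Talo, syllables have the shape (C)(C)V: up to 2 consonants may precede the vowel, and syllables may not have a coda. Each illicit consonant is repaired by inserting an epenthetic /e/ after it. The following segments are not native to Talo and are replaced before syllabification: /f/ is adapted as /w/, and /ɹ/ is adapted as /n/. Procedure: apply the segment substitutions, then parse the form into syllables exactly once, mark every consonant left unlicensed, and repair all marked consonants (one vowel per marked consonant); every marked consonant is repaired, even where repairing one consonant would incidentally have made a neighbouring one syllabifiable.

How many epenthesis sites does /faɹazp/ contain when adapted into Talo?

After substitution the input is /wanazp/.
The unsyllabifiable consonants are /z/, /p/; each receives one epenthetic vowel.

2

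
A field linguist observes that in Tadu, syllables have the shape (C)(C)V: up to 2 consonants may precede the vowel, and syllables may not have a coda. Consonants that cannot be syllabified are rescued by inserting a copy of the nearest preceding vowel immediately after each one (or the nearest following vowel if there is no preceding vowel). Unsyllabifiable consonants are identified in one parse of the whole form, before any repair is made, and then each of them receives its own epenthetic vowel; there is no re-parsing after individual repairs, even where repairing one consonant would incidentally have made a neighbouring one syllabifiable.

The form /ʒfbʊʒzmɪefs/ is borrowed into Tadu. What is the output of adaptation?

ʒʊfbʊʒʊzmɪefese

The consonants /ʒ/, /ʒ/, /f/, /s/ cannot be parsed into a legal (C)(C)V syllable (no codas are permitted; onsets may contain at most 2 consonants).
Inserting the epenthetic vowel yields /ʒ/ → /ʒʊ/, /ʒ/ → /ʒʊ/, /f/ → /fe/, /s/ → /se/.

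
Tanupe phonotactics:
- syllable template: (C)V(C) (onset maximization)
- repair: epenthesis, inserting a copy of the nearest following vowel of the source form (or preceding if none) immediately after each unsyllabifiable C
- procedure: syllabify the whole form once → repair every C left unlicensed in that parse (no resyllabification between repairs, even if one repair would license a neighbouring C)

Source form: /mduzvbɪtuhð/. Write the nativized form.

muduzvɪbɪtuhðu

Under (C)V(C), the unsyllabifiable consonants are /m/, /v/, /ð/ (at most one coda consonant is licensed; onsets are limited to one consonant).
Each unlicensed consonant becomes the onset of a new syllable: /m/ → /mu/, /v/ → /vɪ/, /ð/ → /ðu/.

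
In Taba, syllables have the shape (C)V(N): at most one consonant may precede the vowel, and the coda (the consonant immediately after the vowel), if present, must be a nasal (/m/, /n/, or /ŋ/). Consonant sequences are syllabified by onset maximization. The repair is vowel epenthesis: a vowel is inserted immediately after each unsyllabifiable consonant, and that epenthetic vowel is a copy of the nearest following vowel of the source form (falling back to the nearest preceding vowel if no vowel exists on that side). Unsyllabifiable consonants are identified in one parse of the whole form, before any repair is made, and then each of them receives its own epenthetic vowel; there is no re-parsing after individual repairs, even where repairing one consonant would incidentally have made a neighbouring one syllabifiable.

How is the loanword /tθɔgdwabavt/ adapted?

The consonants /t/, /g/, /d/, /v/, /t/ cannot be parsed into a legal (C)V(N) syllable (only a nasal (/m/, /n/, or /ŋ/) is licensed in coda position; onsets are limited to one consonant).
Epenthesis after each stranded consonant: /t/ → /tɔ/, /g/ → /ga/, /d/ → /da/, /v/ → /va/, /t/ → /ta/.

tɔθɔgadawabavata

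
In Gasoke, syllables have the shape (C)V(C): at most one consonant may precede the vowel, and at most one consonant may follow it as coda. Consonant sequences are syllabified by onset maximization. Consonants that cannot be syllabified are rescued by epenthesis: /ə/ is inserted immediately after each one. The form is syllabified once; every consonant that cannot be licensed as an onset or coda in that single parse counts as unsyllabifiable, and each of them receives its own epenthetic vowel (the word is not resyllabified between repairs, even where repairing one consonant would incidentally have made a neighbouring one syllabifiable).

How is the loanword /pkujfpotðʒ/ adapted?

The consonants /p/, /f/, /ð/, /ʒ/ cannot be parsed into a legal (C)V(C) syllable (at most one coda consonant is licensed; onsets are limited to one consonant).
Inserting the epenthetic vowel yields /p/ → /pə/, /f/ → /fə/, /ð/ → /ðə/, /ʒ/ → /ʒə/.

pəkujfəpotðəʒə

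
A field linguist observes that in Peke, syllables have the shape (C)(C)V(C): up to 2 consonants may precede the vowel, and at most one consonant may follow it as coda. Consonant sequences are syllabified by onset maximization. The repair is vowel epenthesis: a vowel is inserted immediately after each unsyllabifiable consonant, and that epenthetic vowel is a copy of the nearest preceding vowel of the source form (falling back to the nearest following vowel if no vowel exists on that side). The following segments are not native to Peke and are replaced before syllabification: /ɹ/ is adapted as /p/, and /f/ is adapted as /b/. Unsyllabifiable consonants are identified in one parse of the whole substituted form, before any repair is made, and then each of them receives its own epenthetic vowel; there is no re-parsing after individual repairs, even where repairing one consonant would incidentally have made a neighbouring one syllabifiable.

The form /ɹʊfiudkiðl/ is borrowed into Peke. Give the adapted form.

pʊbiudkiðli

Substitution: /ɹ/ → /p/, /f/ → /b/, giving /pʊbiudkiðl/.
Under (C)(C)V(C), the unsyllabifiable consonants are /l/ (at most one coda consonant is licensed; onsets may contain at most 2 consonants).
Epenthesis after each stranded consonant: /l/ → /li/.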